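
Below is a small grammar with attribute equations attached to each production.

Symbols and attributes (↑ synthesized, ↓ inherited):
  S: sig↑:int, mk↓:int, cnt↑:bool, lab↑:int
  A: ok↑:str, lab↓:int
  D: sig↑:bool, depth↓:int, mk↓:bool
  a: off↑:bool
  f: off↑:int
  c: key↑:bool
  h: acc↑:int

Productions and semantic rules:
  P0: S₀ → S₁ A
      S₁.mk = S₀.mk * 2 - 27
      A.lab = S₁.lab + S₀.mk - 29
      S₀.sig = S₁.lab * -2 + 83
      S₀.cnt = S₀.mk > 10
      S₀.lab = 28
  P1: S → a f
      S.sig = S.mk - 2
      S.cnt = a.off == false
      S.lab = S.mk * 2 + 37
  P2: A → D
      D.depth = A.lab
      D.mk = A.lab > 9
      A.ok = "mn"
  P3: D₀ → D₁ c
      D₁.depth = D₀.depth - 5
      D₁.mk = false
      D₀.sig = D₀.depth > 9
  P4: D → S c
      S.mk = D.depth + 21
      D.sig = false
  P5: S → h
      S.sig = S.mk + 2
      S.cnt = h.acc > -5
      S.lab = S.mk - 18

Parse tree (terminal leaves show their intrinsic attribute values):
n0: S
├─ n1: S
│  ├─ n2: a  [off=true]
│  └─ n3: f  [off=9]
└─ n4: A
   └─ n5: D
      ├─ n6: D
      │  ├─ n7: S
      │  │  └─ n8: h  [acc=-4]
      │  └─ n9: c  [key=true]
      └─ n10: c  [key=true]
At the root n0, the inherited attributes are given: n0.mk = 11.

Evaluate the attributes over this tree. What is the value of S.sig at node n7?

1. n0.mk = 11  [given at root]
2. n1.mk = -5  [S₀.mk * 2 - 27]
3. n2.off = true  [terminal]
4. n3.off = 9  [terminal]
5. n1.sig = -7  [S.mk - 2]
6. n1.cnt = false  [a.off == false]
7. n1.lab = 27  [S.mk * 2 + 37]
8. n4.lab = 9  [S₁.lab + S₀.mk - 29]
9. n5.depth = 9  [A.lab]
10. n5.mk = false  [A.lab > 9]
11. n6.depth = 4  [D₀.depth - 5]
12. n6.mk = false  [false]
13. n7.mk = 25  [D.depth + 21]
14. n8.acc = -4  [terminal]
15. n7.sig = 27  [S.mk + 2]
16. n7.cnt = true  [h.acc > -5]
17. n7.lab = 7  [S.mk - 18]
18. n9.key = true  [terminal]
19. n6.sig = false  [false]
20. n10.key = true  [terminal]
21. n5.sig = false  [D₀.depth > 9]
22. n4.ok = "mn"  ["mn"]
23. n0.sig = 29  [S₁.lab * -2 + 83]
24. n0.cnt = true  [S₀.mk > 10]
25. n0.lab = 28  [28]

27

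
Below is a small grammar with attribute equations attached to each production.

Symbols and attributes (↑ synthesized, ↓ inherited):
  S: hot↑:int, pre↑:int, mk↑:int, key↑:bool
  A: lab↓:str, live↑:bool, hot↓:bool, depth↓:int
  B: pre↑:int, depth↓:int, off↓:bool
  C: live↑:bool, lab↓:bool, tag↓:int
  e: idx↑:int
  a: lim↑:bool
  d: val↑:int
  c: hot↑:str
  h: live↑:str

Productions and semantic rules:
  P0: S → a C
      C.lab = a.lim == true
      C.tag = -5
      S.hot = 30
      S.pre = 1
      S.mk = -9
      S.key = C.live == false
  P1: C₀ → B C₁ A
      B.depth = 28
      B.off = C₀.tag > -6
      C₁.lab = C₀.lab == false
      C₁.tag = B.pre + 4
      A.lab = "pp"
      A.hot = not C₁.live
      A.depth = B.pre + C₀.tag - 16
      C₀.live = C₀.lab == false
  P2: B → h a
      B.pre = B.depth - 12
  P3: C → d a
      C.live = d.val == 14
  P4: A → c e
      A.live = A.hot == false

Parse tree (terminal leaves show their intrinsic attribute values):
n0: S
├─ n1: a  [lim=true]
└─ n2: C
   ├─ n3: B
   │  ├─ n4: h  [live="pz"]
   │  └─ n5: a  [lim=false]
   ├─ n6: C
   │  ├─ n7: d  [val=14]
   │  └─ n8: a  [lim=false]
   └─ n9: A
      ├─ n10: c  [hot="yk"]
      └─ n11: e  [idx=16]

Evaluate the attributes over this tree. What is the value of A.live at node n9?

true

1. n1.lim = true  [terminal]
2. n2.lab = true  [a.lim == true]
3. n2.tag = -5  [-5]
4. n3.depth = 28  [28]
5. n3.off = true  [C₀.tag > -6]
6. n4.live = "pz"  [terminal]
7. n5.lim = false  [terminal]
8. n3.pre = 16  [B.depth - 12]
9. n6.lab = false  [C₀.lab == false]
10. n6.tag = 20  [B.pre + 4]
11. n7.val = 14  [terminal]
12. n8.lim = false  [terminal]
13. n6.live = true  [d.val == 14]
14. n9.lab = "pp"  ["pp"]
15. n9.hot = false  [not C₁.live]
16. n9.depth = -5  [B.pre + C₀.tag - 16]
17. n10.hot = "yk"  [terminal]
18. n11.idx = 16  [terminal]
19. n9.live = true  [A.hot == false]
20. n2.live = false  [C₀.lab == false]
21. n0.hot = 30  [30]
22. n0.pre = 1  [1]
23. n0.mk = -9  [-9]
24. n0.key = true  [C.live == false]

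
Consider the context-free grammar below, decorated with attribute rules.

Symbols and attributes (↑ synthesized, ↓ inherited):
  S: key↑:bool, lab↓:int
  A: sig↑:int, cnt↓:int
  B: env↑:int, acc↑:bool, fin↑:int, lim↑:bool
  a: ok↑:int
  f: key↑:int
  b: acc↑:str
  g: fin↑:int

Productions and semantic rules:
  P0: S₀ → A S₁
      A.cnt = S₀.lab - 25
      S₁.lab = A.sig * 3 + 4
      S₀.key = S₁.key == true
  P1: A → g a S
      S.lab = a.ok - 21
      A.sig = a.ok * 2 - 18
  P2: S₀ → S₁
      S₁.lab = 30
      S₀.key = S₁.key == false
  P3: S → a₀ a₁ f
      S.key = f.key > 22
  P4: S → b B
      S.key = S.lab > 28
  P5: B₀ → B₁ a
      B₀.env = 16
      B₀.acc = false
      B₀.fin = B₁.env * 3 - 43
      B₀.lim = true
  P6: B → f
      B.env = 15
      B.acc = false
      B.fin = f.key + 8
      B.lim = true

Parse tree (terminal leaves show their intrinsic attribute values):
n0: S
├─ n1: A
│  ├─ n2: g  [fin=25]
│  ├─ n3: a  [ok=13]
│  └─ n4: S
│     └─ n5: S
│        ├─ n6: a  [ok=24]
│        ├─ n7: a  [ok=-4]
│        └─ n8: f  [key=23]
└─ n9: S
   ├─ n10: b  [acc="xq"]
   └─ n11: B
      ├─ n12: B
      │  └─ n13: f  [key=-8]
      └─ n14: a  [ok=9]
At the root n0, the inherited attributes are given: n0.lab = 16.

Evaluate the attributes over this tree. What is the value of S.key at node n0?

1. n0.lab = 16  [given at root]
2. n1.cnt = -9  [S₀.lab - 25]
3. n2.fin = 25  [terminal]
4. n3.ok = 13  [terminal]
5. n4.lab = -8  [a.ok - 21]
6. n5.lab = 30  [30]
7. n6.ok = 24  [terminal]
8. n7.ok = -4  [terminal]
9. n8.key = 23  [terminal]
10. n5.key = true  [f.key > 22]
11. n4.key = false  [S₁.key == false]
12. n1.sig = 8  [a.ok * 2 - 18]
13. n9.lab = 28  [A.sig * 3 + 4]
14. n10.acc = "xq"  [terminal]
15. n13.key = -8  [terminal]
16. n12.env = 15  [15]
17. n12.acc = false  [false]
18. n12.fin = 0  [f.key + 8]
19. n12.lim = true  [true]
20. n14.ok = 9  [terminal]
21. n11.env = 16  [16]
22. n11.acc = false  [false]
23. n11.fin = 2  [B₁.env * 3 - 43]
24. n11.lim = true  [true]
25. n9.key = false  [S.lab > 28]
26. n0.key = false  [S₁.key == true]

false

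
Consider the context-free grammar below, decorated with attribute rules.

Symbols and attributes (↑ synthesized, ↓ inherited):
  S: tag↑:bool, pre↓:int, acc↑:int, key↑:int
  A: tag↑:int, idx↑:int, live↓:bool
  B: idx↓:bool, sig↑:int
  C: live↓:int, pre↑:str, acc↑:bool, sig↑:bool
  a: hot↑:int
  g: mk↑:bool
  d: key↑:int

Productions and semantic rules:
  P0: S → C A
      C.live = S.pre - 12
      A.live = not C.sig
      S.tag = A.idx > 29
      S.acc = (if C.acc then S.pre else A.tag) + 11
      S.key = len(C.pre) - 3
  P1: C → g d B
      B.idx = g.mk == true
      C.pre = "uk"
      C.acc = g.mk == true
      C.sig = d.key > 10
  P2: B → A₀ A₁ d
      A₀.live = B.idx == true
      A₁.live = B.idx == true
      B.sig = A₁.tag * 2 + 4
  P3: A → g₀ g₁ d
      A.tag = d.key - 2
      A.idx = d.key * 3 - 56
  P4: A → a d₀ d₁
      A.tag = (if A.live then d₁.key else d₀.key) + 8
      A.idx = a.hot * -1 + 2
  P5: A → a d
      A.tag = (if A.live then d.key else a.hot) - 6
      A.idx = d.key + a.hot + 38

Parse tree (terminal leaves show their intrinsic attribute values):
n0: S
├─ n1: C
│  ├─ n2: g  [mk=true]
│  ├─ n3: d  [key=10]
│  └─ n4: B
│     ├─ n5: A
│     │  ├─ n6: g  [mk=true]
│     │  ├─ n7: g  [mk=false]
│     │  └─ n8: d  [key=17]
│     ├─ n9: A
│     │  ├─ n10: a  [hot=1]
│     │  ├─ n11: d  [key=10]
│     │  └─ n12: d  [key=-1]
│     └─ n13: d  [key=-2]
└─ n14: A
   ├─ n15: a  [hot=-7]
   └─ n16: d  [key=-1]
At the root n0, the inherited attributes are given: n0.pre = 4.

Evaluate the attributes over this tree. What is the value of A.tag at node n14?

1. n0.pre = 4  [given at root]
2. n1.live = -8  [S.pre - 12]
3. n2.mk = true  [terminal]
4. n3.key = 10  [terminal]
5. n4.idx = true  [g.mk == true]
6. n5.live = true  [B.idx == true]
7. n6.mk = true  [terminal]
8. n7.mk = false  [terminal]
9. n8.key = 17  [terminal]
10. n5.tag = 15  [d.key - 2]
11. n5.idx = -5  [d.key * 3 - 56]
12. n9.live = true  [B.idx == true]
13. n10.hot = 1  [terminal]
14. n11.key = 10  [terminal]
15. n12.key = -1  [terminal]
16. n9.tag = 7  [(if A.live then d₁.key else d₀.key) + 8]
17. n9.idx = 1  [a.hot * -1 + 2]
18. n13.key = -2  [terminal]
19. n4.sig = 18  [A₁.tag * 2 + 4]
20. n1.pre = "uk"  ["uk"]
21. n1.acc = true  [g.mk == true]
22. n1.sig = false  [d.key > 10]
23. n14.live = true  [not C.sig]
24. n15.hot = -7  [terminal]
25. n16.key = -1  [terminal]
26. n14.tag = -7  [(if A.live then d.key else a.hot) - 6]
27. n14.idx = 30  [d.key + a.hot + 38]
28. n0.tag = true  [A.idx > 29]
29. n0.acc = 15  [(if C.acc then S.pre else A.tag) + 11]
30. n0.key = -1  [len(C.pre) - 3]

-7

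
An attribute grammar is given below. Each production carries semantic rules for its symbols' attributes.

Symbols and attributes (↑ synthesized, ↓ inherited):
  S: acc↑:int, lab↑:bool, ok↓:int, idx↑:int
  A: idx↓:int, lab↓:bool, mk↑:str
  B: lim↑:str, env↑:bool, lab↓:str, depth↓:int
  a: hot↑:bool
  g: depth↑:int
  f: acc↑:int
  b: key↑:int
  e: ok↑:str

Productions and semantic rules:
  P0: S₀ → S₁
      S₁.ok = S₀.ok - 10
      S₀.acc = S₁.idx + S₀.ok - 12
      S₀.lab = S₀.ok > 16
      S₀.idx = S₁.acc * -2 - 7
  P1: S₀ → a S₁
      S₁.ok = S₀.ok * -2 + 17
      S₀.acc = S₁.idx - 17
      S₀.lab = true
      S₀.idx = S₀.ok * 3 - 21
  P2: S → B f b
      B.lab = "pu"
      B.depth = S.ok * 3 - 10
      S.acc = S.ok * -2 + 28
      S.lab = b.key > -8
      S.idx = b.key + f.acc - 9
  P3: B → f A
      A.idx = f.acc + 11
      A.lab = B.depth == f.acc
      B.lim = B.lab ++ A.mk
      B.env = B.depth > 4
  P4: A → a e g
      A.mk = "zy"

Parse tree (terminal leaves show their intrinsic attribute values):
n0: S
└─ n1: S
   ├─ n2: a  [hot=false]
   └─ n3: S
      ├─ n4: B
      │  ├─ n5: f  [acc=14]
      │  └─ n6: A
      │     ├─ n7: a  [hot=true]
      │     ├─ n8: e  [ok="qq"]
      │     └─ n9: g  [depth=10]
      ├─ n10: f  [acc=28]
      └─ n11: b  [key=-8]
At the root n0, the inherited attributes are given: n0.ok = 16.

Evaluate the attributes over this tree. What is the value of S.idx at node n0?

1. n0.ok = 16  [given at root]
2. n1.ok = 6  [S₀.ok - 10]
3. n2.hot = false  [terminal]
4. n3.ok = 5  [S₀.ok * -2 + 17]
5. n4.lab = "pu"  ["pu"]
6. n4.depth = 5  [S.ok * 3 - 10]
7. n5.acc = 14  [terminal]
8. n6.idx = 25  [f.acc + 11]
9. n6.lab = false  [B.depth == f.acc]
10. n7.hot = true  [terminal]
11. n8.ok = "qq"  [terminal]
12. n9.depth = 10  [terminal]
13. n6.mk = "zy"  ["zy"]
14. n4.lim = "puzy"  [B.lab ++ A.mk]
15. n4.env = true  [B.depth > 4]
16. n10.acc = 28  [terminal]
17. n11.key = -8  [terminal]
18. n3.acc = 18  [S.ok * -2 + 28]
19. n3.lab = false  [b.key > -8]
20. n3.idx = 11  [b.key + f.acc - 9]
21. n1.acc = -6  [S₁.idx - 17]
22. n1.lab = true  [true]
23. n1.idx = -3  [S₀.ok * 3 - 21]
24. n0.acc = 1  [S₁.idx + S₀.ok - 12]
25. n0.lab = false  [S₀.ok > 16]
26. n0.idx = 5  [S₁.acc * -2 - 7]

5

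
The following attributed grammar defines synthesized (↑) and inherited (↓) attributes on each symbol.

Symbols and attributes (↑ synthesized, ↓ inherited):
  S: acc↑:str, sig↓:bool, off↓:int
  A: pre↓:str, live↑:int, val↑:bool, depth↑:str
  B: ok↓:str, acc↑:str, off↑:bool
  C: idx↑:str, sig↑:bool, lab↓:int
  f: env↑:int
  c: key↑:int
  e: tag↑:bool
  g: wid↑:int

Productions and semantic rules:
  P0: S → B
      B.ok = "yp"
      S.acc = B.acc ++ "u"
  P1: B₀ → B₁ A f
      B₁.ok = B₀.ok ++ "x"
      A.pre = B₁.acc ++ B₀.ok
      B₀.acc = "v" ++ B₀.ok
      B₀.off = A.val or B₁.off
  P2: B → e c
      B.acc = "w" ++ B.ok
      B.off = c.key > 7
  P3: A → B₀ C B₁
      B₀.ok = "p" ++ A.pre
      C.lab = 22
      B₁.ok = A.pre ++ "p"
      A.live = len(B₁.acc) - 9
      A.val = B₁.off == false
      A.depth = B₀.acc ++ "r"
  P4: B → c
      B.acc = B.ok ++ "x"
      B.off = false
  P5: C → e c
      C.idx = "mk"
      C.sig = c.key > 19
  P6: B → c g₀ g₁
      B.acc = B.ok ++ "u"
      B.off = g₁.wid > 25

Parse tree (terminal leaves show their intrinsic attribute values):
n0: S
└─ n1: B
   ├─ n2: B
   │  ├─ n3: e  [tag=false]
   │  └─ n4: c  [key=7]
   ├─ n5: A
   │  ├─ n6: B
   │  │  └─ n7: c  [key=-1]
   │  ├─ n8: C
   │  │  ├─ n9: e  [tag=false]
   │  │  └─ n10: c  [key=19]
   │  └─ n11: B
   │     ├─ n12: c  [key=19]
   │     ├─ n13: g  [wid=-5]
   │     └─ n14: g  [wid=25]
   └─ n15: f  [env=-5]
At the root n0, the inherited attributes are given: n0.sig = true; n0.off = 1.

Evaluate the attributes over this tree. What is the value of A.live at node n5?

1. n0.sig = true  [given at root]
2. n0.off = 1  [given at root]
3. n1.ok = "yp"  ["yp"]
4. n2.ok = "ypx"  [B₀.ok ++ "x"]
5. n3.tag = false  [terminal]
6. n4.key = 7  [terminal]
7. n2.acc = "wypx"  ["w" ++ B.ok]
8. n2.off = false  [c.key > 7]
9. n5.pre = "wypxyp"  [B₁.acc ++ B₀.ok]
10. n6.ok = "pwypxyp"  ["p" ++ A.pre]
11. n7.key = -1  [terminal]
12. n6.acc = "pwypxypx"  [B.ok ++ "x"]
13. n6.off = false  [false]
14. n8.lab = 22  [22]
15. n9.tag = false  [terminal]
16. n10.key = 19  [terminal]
17. n8.idx = "mk"  ["mk"]
18. n8.sig = false  [c.key > 19]
19. n11.ok = "wypxypp"  [A.pre ++ "p"]
20. n12.key = 19  [terminal]
21. n13.wid = -5  [terminal]
22. n14.wid = 25  [terminal]
23. n11.acc = "wypxyppu"  [B.ok ++ "u"]
24. n11.off = false  [g₁.wid > 25]
25. n5.live = -1  [len(B₁.acc) - 9]
26. n5.val = true  [B₁.off == false]
27. n5.depth = "pwypxypxr"  [B₀.acc ++ "r"]
28. n15.env = -5  [terminal]
29. n1.acc = "vyp"  ["v" ++ B₀.ok]
30. n1.off = true  [A.val or B₁.off]
31. n0.acc = "vypu"  [B.acc ++ "u"]

-1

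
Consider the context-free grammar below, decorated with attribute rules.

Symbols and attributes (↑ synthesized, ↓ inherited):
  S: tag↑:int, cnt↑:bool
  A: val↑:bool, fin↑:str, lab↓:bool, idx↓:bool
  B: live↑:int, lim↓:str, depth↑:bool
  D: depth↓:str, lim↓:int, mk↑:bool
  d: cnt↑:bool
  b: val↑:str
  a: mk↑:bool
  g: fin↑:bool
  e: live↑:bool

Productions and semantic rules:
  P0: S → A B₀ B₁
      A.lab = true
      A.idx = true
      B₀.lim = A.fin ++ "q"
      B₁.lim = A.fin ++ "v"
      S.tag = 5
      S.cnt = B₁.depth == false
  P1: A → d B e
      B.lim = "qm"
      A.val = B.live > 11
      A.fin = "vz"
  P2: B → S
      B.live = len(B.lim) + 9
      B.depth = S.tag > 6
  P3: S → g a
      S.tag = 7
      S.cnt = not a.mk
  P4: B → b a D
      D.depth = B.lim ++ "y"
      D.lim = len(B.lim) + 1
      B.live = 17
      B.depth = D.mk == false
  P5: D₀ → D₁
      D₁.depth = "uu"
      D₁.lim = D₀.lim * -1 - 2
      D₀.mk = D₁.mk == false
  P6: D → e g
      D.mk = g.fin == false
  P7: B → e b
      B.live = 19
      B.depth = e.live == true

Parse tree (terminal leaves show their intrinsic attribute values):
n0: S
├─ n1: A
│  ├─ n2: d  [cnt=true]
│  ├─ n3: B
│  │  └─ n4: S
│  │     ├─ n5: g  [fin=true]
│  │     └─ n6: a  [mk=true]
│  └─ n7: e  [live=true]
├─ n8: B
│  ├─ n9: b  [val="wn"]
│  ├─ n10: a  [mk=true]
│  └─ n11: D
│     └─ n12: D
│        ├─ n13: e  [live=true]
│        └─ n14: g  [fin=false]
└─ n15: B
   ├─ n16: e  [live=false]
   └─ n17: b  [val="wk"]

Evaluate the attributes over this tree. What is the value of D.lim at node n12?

1. n1.lab = true  [true]
2. n1.idx = true  [true]
3. n2.cnt = true  [terminal]
4. n3.lim = "qm"  ["qm"]
5. n5.fin = true  [terminal]
6. n6.mk = true  [terminal]
7. n4.tag = 7  [7]
8. n4.cnt = false  [not a.mk]
9. n3.live = 11  [len(B.lim) + 9]
10. n3.depth = true  [S.tag > 6]
11. n7.live = true  [terminal]
12. n1.val = false  [B.live > 11]
13. n1.fin = "vz"  ["vz"]
14. n8.lim = "vzq"  [A.fin ++ "q"]
15. n9.val = "wn"  [terminal]
16. n10.mk = true  [terminal]
17. n11.depth = "vzqy"  [B.lim ++ "y"]
18. n11.lim = 4  [len(B.lim) + 1]
19. n12.depth = "uu"  ["uu"]
20. n12.lim = -6  [D₀.lim * -1 - 2]
21. n13.live = true  [terminal]
22. n14.fin = false  [terminal]
23. n12.mk = true  [g.fin == false]
24. n11.mk = false  [D₁.mk == false]
25. n8.live = 17  [17]
26. n8.depth = true  [D.mk == false]
27. n15.lim = "vzv"  [A.fin ++ "v"]
28. n16.live = false  [terminal]
29. n17.val = "wk"  [terminal]
30. n15.live = 19  [19]
31. n15.depth = false  [e.live == true]
32. n0.tag = 5  [5]
33. n0.cnt = true  [B₁.depth == false]

-6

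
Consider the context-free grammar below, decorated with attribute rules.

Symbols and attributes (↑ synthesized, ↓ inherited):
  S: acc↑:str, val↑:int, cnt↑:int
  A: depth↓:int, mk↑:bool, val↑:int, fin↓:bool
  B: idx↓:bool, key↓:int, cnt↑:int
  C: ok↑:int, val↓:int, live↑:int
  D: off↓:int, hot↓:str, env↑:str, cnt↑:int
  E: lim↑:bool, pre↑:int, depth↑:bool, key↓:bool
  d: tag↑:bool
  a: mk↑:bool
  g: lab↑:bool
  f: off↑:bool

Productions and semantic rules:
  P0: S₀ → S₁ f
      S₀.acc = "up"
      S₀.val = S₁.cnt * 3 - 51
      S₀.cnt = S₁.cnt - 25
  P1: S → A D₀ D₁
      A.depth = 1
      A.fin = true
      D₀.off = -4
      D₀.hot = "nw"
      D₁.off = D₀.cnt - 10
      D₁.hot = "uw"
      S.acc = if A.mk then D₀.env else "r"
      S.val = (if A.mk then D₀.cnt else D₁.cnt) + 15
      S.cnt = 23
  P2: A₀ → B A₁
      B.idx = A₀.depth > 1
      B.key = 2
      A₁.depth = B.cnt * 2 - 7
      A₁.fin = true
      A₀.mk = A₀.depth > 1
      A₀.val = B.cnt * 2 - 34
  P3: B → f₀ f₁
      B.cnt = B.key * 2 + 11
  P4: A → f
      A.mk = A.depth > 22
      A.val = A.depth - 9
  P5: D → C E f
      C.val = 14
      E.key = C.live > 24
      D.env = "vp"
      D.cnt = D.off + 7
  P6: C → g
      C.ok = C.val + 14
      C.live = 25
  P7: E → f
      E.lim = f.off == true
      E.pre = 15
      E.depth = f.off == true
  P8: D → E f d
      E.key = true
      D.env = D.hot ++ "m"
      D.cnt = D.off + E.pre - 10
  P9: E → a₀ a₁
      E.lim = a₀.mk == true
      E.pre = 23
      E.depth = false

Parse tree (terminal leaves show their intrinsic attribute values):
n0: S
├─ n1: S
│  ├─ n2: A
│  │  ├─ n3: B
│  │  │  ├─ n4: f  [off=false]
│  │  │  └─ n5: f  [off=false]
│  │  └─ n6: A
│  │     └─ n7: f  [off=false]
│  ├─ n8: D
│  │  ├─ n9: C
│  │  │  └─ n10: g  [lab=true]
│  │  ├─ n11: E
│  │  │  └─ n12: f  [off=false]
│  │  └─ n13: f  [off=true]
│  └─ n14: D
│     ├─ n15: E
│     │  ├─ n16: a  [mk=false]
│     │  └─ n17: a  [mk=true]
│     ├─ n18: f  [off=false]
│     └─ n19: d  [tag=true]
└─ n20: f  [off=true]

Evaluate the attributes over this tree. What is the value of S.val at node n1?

1. n2.depth = 1  [1]
2. n2.fin = true  [true]
3. n3.idx = false  [A₀.depth > 1]
4. n3.key = 2  [2]
5. n4.off = false  [terminal]
6. n5.off = false  [terminal]
7. n3.cnt = 15  [B.key * 2 + 11]
8. n6.depth = 23  [B.cnt * 2 - 7]
9. n6.fin = true  [true]
10. n7.off = false  [terminal]
11. n6.mk = true  [A.depth > 22]
12. n6.val = 14  [A.depth - 9]
13. n2.mk = false  [A₀.depth > 1]
14. n2.val = -4  [B.cnt * 2 - 34]
15. n8.off = -4  [-4]
16. n8.hot = "nw"  ["nw"]
17. n9.val = 14  [14]
18. n10.lab = true  [terminal]
19. n9.ok = 28  [C.val + 14]
20. n9.live = 25  [25]
21. n11.key = true  [C.live > 24]
22. n12.off = false  [terminal]
23. n11.lim = false  [f.off == true]
24. n11.pre = 15  [15]
25. n11.depth = false  [f.off == true]
26. n13.off = true  [terminal]
27. n8.env = "vp"  ["vp"]
28. n8.cnt = 3  [D.off + 7]
29. n14.off = -7  [D₀.cnt - 10]
30. n14.hot = "uw"  ["uw"]
31. n15.key = true  [true]
32. n16.mk = false  [terminal]
33. n17.mk = true  [terminal]
34. n15.lim = false  [a₀.mk == true]
35. n15.pre = 23  [23]
36. n15.depth = false  [false]
37. n18.off = false  [terminal]
38. n19.tag = true  [terminal]
39. n14.env = "uwm"  [D.hot ++ "m"]
40. n14.cnt = 6  [D.off + E.pre - 10]
41. n1.acc = "r"  [if A.mk then D₀.env else "r"]
42. n1.val = 21  [(if A.mk then D₀.cnt else D₁.cnt) + 15]
43. n1.cnt = 23  [23]
44. n20.off = true  [terminal]
45. n0.acc = "up"  ["up"]
46. n0.val = 18  [S₁.cnt * 3 - 51]
47. n0.cnt = -2  [S₁.cnt - 25]

21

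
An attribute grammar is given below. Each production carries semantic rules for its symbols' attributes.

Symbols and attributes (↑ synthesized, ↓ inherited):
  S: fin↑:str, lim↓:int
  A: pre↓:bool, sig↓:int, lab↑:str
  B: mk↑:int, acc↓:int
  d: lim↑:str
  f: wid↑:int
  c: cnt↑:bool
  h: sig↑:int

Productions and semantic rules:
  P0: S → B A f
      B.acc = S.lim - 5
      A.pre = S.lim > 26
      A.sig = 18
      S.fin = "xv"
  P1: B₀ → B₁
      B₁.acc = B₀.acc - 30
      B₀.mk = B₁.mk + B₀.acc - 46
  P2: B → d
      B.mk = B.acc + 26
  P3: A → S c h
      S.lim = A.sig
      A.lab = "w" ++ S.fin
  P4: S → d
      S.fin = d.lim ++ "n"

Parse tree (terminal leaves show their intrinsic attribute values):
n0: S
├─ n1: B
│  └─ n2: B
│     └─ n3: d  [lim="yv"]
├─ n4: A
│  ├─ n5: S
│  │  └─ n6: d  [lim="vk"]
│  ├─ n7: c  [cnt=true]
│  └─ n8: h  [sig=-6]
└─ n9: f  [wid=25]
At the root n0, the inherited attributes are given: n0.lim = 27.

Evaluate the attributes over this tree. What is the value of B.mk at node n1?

1. n0.lim = 27  [given at root]
2. n1.acc = 22  [S.lim - 5]
3. n2.acc = -8  [B₀.acc - 30]
4. n3.lim = "yv"  [terminal]
5. n2.mk = 18  [B.acc + 26]
6. n1.mk = -6  [B₁.mk + B₀.acc - 46]
7. n4.pre = true  [S.lim > 26]
8. n4.sig = 18  [18]
9. n5.lim = 18  [A.sig]
10. n6.lim = "vk"  [terminal]
11. n5.fin = "vkn"  [d.lim ++ "n"]
12. n7.cnt = true  [terminal]
13. n8.sig = -6  [terminal]
14. n4.lab = "wvkn"  ["w" ++ S.fin]
15. n9.wid = 25  [terminal]
16. n0.fin = "xv"  ["xv"]

-6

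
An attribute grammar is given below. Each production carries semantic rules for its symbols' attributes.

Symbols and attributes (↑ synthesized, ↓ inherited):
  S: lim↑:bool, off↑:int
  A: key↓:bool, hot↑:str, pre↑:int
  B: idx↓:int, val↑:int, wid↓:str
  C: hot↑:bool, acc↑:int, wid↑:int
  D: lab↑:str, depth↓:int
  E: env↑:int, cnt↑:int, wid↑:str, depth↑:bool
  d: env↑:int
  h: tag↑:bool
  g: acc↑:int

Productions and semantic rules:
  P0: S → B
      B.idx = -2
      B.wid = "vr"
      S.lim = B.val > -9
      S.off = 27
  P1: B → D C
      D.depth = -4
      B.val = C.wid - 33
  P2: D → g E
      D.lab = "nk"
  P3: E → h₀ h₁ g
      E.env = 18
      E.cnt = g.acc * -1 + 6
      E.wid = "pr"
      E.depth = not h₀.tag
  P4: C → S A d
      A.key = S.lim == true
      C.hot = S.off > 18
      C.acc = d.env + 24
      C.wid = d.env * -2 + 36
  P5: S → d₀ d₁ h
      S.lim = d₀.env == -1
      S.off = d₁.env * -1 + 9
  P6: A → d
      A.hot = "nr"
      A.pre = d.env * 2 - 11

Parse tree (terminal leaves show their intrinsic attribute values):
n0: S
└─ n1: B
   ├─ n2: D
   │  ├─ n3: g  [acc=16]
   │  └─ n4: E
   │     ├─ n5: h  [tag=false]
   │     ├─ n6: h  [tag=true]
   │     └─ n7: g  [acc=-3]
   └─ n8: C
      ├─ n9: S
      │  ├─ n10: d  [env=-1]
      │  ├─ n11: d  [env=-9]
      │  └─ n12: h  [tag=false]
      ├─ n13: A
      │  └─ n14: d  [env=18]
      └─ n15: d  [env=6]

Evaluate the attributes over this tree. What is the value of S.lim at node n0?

false

1. n1.idx = -2  [-2]
2. n1.wid = "vr"  ["vr"]
3. n2.depth = -4  [-4]
4. n3.acc = 16  [terminal]
5. n5.tag = false  [terminal]
6. n6.tag = true  [terminal]
7. n7.acc = -3  [terminal]
8. n4.env = 18  [18]
9. n4.cnt = 9  [g.acc * -1 + 6]
10. n4.wid = "pr"  ["pr"]
11. n4.depth = true  [not h₀.tag]
12. n2.lab = "nk"  ["nk"]
13. n10.env = -1  [terminal]
14. n11.env = -9  [terminal]
15. n12.tag = false  [terminal]
16. n9.lim = true  [d₀.env == -1]
17. n9.off = 18  [d₁.env * -1 + 9]
18. n13.key = true  [S.lim == true]
19. n14.env = 18  [terminal]
20. n13.hot = "nr"  ["nr"]
21. n13.pre = 25  [d.env * 2 - 11]
22. n15.env = 6  [terminal]
23. n8.hot = false  [S.off > 18]
24. n8.acc = 30  [d.env + 24]
25. n8.wid = 24  [d.env * -2 + 36]
26. n1.val = -9  [C.wid - 33]
27. n0.lim = false  [B.val > -9]
28. n0.off = 27  [27]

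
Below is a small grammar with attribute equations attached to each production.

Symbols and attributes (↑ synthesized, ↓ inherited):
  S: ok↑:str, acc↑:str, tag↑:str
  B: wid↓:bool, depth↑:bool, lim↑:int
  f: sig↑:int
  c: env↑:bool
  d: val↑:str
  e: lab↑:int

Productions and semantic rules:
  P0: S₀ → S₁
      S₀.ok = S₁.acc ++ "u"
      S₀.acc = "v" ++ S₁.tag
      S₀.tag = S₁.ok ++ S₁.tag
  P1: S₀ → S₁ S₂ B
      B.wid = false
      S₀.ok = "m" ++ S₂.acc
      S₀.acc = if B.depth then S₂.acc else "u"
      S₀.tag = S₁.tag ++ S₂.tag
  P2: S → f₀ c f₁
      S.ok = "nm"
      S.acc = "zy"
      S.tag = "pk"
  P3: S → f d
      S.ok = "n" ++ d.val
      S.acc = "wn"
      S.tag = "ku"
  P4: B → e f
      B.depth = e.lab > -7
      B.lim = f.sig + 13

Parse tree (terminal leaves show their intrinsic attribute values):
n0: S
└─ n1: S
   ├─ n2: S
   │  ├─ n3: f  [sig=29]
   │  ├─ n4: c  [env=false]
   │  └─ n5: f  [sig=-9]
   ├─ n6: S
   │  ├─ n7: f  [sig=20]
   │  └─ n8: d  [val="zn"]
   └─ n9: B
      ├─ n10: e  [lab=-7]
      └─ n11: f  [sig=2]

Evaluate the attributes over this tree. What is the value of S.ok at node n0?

1. n3.sig = 29  [terminal]
2. n4.env = false  [terminal]
3. n5.sig = -9  [terminal]
4. n2.ok = "nm"  ["nm"]
5. n2.acc = "zy"  ["zy"]
6. n2.tag = "pk"  ["pk"]
7. n7.sig = 20  [terminal]
8. n8.val = "zn"  [terminal]
9. n6.ok = "nzn"  ["n" ++ d.val]
10. n6.acc = "wn"  ["wn"]
11. n6.tag = "ku"  ["ku"]
12. n9.wid = false  [false]
13. n10.lab = -7  [terminal]
14. n11.sig = 2  [terminal]
15. n9.depth = false  [e.lab > -7]
16. n9.lim = 15  [f.sig + 13]
17. n1.ok = "mwn"  ["m" ++ S₂.acc]
18. n1.acc = "u"  [if B.depth then S₂.acc else "u"]
19. n1.tag = "pkku"  [S₁.tag ++ S₂.tag]
20. n0.ok = "uu"  [S₁.acc ++ "u"]
21. n0.acc = "vpkku"  ["v" ++ S₁.tag]
22. n0.tag = "mwnpkku"  [S₁.ok ++ S₁.tag]

"uu"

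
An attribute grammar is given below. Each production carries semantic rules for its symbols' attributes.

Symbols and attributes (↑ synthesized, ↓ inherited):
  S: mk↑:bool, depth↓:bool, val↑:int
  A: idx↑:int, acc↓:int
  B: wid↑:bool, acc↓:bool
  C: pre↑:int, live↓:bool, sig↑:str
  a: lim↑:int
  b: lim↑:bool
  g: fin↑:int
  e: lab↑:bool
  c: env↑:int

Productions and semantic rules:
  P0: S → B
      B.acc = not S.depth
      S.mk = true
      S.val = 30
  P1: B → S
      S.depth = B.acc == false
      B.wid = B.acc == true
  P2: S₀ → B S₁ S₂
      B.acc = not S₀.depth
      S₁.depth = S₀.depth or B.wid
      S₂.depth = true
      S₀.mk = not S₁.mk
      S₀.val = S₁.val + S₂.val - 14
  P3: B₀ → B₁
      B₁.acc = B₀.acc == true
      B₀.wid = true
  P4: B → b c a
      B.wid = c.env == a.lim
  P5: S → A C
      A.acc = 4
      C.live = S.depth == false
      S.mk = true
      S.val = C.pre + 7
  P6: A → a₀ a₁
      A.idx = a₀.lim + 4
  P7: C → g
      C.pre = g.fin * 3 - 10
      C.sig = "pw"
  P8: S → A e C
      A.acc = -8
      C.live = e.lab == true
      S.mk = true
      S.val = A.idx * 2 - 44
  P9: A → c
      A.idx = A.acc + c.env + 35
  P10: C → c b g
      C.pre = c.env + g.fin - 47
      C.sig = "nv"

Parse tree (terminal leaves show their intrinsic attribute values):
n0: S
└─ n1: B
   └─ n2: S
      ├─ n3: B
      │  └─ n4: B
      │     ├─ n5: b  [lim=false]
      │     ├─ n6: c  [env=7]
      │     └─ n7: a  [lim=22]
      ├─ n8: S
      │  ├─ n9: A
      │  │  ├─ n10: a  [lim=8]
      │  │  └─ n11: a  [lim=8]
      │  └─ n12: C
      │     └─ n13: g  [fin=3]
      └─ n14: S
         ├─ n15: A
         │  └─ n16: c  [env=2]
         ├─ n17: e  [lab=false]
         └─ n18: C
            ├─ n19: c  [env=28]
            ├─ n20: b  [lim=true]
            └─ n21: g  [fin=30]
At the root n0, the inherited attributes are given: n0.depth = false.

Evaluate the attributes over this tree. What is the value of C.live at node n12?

1. n0.depth = false  [given at root]
2. n1.acc = true  [not S.depth]
3. n2.depth = false  [B.acc == false]
4. n3.acc = true  [not S₀.depth]
5. n4.acc = true  [B₀.acc == true]
6. n5.lim = false  [terminal]
7. n6.env = 7  [terminal]
8. n7.lim = 22  [terminal]
9. n4.wid = false  [c.env == a.lim]
10. n3.wid = true  [true]
11. n8.depth = true  [S₀.depth or B.wid]
12. n9.acc = 4  [4]
13. n10.lim = 8  [terminal]
14. n11.lim = 8  [terminal]
15. n9.idx = 12  [a₀.lim + 4]
16. n12.live = false  [S.depth == false]
17. n13.fin = 3  [terminal]
18. n12.pre = -1  [g.fin * 3 - 10]
19. n12.sig = "pw"  ["pw"]
20. n8.mk = true  [true]
21. n8.val = 6  [C.pre + 7]
22. n14.depth = true  [true]
23. n15.acc = -8  [-8]
24. n16.env = 2  [terminal]
25. n15.idx = 29  [A.acc + c.env + 35]
26. n17.lab = false  [terminal]
27. n18.live = false  [e.lab == true]
28. n19.env = 28  [terminal]
29. n20.lim = true  [terminal]
30. n21.fin = 30  [terminal]
31. n18.pre = 11  [c.env + g.fin - 47]
32. n18.sig = "nv"  ["nv"]
33. n14.mk = true  [true]
34. n14.val = 14  [A.idx * 2 - 44]
35. n2.mk = false  [not S₁.mk]
36. n2.val = 6  [S₁.val + S₂.val - 14]
37. n1.wid = true  [B.acc == true]
38. n0.mk = true  [true]
39. n0.val = 30  [30]

false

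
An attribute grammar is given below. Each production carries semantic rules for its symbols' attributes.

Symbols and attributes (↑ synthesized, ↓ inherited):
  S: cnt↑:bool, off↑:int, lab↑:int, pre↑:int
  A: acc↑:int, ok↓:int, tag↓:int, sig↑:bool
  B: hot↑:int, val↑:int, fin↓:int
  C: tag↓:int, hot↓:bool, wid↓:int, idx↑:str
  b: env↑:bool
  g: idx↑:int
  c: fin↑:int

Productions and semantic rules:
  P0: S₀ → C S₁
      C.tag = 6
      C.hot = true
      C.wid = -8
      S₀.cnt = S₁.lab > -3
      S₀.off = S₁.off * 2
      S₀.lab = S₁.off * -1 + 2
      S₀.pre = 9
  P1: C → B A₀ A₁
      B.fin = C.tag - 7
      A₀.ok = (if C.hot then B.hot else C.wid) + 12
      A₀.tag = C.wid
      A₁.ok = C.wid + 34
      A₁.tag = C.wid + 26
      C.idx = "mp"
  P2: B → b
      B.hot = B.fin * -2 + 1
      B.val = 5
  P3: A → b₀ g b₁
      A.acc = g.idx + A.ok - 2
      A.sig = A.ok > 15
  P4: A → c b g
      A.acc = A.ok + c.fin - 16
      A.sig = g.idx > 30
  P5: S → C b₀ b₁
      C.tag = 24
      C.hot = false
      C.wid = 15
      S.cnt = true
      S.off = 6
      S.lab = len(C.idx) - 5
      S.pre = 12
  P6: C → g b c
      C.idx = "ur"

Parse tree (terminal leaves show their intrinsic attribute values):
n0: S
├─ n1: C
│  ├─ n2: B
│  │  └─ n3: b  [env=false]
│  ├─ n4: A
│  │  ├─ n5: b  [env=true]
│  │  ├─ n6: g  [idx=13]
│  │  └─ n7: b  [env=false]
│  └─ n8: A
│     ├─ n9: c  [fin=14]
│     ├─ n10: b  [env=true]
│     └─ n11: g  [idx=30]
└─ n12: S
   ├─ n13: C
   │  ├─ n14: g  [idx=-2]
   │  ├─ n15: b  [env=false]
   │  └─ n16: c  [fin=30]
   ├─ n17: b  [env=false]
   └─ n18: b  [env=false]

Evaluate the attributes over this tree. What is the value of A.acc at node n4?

26

1. n1.tag = 6  [6]
2. n1.hot = true  [true]
3. n1.wid = -8  [-8]
4. n2.fin = -1  [C.tag - 7]
5. n3.env = false  [terminal]
6. n2.hot = 3  [B.fin * -2 + 1]
7. n2.val = 5  [5]
8. n4.ok = 15  [(if C.hot then B.hot else C.wid) + 12]
9. n4.tag = -8  [C.wid]
10. n5.env = true  [terminal]
11. n6.idx = 13  [terminal]
12. n7.env = false  [terminal]
13. n4.acc = 26  [g.idx + A.ok - 2]
14. n4.sig = false  [A.ok > 15]
15. n8.ok = 26  [C.wid + 34]
16. n8.tag = 18  [C.wid + 26]
17. n9.fin = 14  [terminal]
18. n10.env = true  [terminal]
19. n11.idx = 30  [terminal]
20. n8.acc = 24  [A.ok + c.fin - 16]
21. n8.sig = false  [g.idx > 30]
22. n1.idx = "mp"  ["mp"]
23. n13.tag = 24  [24]
24. n13.hot = false  [false]
25. n13.wid = 15  [15]
26. n14.idx = -2  [terminal]
27. n15.env = false  [terminal]
28. n16.fin = 30  [terminal]
29. n13.idx = "ur"  ["ur"]
30. n17.env = false  [terminal]
31. n18.env = false  [terminal]
32. n12.cnt = true  [true]
33. n12.off = 6  [6]
34. n12.lab = -3  [len(C.idx) - 5]
35. n12.pre = 12  [12]
36. n0.cnt = false  [S₁.lab > -3]
37. n0.off = 12  [S₁.off * 2]
38. n0.lab = -4  [S₁.off * -1 + 2]
39. n0.pre = 9  [9]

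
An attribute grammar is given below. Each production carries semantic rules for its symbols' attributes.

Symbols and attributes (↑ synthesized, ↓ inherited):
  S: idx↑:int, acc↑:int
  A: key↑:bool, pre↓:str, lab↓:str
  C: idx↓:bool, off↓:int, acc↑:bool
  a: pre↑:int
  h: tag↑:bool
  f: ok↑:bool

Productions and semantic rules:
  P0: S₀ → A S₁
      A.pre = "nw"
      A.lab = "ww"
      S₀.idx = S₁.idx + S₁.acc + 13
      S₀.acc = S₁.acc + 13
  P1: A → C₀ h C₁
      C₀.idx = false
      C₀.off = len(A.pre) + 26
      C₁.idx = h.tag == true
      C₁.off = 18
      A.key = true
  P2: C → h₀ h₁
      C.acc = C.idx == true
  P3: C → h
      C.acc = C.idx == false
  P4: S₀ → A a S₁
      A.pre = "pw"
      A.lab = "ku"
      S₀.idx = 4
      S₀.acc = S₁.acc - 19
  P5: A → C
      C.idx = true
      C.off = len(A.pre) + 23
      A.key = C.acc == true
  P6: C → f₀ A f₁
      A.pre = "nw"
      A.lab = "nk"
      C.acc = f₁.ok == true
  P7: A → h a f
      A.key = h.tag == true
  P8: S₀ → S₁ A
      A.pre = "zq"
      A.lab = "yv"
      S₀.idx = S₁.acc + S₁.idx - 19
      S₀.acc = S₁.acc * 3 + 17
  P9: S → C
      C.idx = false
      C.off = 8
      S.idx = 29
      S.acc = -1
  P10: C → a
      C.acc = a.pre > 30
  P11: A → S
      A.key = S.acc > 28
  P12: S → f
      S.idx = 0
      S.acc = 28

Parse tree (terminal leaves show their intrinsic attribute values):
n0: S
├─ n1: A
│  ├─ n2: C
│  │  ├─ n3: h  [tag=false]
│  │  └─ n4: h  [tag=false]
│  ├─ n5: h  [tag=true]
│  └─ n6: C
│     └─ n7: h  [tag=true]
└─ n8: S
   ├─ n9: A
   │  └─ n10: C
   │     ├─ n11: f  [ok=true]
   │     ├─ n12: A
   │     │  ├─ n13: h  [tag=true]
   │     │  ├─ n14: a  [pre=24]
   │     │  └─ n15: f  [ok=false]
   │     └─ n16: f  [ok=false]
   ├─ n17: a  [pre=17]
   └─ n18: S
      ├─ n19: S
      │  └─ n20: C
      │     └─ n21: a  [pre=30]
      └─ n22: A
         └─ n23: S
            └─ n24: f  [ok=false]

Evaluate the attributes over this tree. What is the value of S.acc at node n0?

1. n1.pre = "nw"  ["nw"]
2. n1.lab = "ww"  ["ww"]
3. n2.idx = false  [false]
4. n2.off = 28  [len(A.pre) + 26]
5. n3.tag = false  [terminal]
6. n4.tag = false  [terminal]
7. n2.acc = false  [C.idx == true]
8. n5.tag = true  [terminal]
9. n6.idx = true  [h.tag == true]
10. n6.off = 18  [18]
11. n7.tag = true  [terminal]
12. n6.acc = false  [C.idx == false]
13. n1.key = true  [true]
14. n9.pre = "pw"  ["pw"]
15. n9.lab = "ku"  ["ku"]
16. n10.idx = true  [true]
17. n10.off = 25  [len(A.pre) + 23]
18. n11.ok = true  [terminal]
19. n12.pre = "nw"  ["nw"]
20. n12.lab = "nk"  ["nk"]
21. n13.tag = true  [terminal]
22. n14.pre = 24  [terminal]
23. n15.ok = false  [terminal]
24. n12.key = true  [h.tag == true]
25. n16.ok = false  [terminal]
26. n10.acc = false  [f₁.ok == true]
27. n9.key = false  [C.acc == true]
28. n17.pre = 17  [terminal]
29. n20.idx = false  [false]
30. n20.off = 8  [8]
31. n21.pre = 30  [terminal]
32. n20.acc = false  [a.pre > 30]
33. n19.idx = 29  [29]
34. n19.acc = -1  [-1]
35. n22.pre = "zq"  ["zq"]
36. n22.lab = "yv"  ["yv"]
37. n24.ok = false  [terminal]
38. n23.idx = 0  [0]
39. n23.acc = 28  [28]
40. n22.key = false  [S.acc > 28]
41. n18.idx = 9  [S₁.acc + S₁.idx - 19]
42. n18.acc = 14  [S₁.acc * 3 + 17]
43. n8.idx = 4  [4]
44. n8.acc = -5  [S₁.acc - 19]
45. n0.idx = 12  [S₁.idx + S₁.acc + 13]
46. n0.acc = 8  [S₁.acc + 13]

8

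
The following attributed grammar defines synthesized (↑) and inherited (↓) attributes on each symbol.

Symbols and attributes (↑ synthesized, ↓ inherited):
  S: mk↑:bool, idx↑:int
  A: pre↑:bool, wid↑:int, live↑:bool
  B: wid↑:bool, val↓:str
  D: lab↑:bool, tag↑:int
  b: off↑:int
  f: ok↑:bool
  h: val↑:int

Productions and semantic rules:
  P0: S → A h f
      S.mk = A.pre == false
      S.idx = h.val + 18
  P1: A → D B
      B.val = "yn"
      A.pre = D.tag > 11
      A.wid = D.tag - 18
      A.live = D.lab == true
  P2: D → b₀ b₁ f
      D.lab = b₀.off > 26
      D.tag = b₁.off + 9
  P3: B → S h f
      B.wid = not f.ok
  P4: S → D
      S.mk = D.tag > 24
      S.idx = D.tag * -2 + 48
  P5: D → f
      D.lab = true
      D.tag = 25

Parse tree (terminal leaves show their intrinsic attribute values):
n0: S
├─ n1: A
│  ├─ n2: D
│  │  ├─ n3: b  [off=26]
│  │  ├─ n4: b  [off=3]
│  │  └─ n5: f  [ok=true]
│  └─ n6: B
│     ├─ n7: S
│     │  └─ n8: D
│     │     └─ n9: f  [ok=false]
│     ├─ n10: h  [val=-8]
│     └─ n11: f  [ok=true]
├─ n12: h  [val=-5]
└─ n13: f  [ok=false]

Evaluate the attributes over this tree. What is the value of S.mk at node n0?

1. n3.off = 26  [terminal]
2. n4.off = 3  [terminal]
3. n5.ok = true  [terminal]
4. n2.lab = false  [b₀.off > 26]
5. n2.tag = 12  [b₁.off + 9]
6. n6.val = "yn"  ["yn"]
7. n9.ok = false  [terminal]
8. n8.lab = true  [true]
9. n8.tag = 25  [25]
10. n7.mk = true  [D.tag > 24]
11. n7.idx = -2  [D.tag * -2 + 48]
12. n10.val = -8  [terminal]
13. n11.ok = true  [terminal]
14. n6.wid = false  [not f.ok]
15. n1.pre = true  [D.tag > 11]
16. n1.wid = -6  [D.tag - 18]
17. n1.live = false  [D.lab == true]
18. n12.val = -5  [terminal]
19. n13.ok = false  [terminal]
20. n0.mk = false  [A.pre == false]
21. n0.idx = 13  [h.val + 18]

false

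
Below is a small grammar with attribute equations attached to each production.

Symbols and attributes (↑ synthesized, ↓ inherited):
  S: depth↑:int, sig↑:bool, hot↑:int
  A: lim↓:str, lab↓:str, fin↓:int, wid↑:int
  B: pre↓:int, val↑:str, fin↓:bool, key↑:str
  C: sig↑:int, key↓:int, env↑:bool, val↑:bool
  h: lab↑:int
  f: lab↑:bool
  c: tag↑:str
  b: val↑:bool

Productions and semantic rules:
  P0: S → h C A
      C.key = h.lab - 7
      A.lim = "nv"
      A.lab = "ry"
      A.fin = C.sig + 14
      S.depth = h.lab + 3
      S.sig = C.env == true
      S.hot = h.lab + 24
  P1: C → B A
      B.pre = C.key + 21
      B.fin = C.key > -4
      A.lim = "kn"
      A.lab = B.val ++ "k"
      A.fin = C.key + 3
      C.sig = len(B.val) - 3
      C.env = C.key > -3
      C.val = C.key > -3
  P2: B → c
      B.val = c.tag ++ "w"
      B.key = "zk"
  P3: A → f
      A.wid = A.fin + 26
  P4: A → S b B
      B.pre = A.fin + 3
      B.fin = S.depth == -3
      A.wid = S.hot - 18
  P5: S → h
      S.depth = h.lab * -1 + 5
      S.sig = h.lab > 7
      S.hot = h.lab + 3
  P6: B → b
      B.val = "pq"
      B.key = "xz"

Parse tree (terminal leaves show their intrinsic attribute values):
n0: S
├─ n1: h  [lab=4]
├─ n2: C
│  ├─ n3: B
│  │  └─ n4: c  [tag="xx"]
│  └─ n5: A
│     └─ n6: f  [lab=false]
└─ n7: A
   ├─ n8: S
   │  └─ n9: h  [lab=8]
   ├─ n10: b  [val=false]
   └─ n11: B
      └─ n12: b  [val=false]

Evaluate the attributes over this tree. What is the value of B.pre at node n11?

17

1. n1.lab = 4  [terminal]
2. n2.key = -3  [h.lab - 7]
3. n3.pre = 18  [C.key + 21]
4. n3.fin = true  [C.key > -4]
5. n4.tag = "xx"  [terminal]
6. n3.val = "xxw"  [c.tag ++ "w"]
7. n3.key = "zk"  ["zk"]
8. n5.lim = "kn"  ["kn"]
9. n5.lab = "xxwk"  [B.val ++ "k"]
10. n5.fin = 0  [C.key + 3]
11. n6.lab = false  [terminal]
12. n5.wid = 26  [A.fin + 26]
13. n2.sig = 0  [len(B.val) - 3]
14. n2.env = false  [C.key > -3]
15. n2.val = false  [C.key > -3]
16. n7.lim = "nv"  ["nv"]
17. n7.lab = "ry"  ["ry"]
18. n7.fin = 14  [C.sig + 14]
19. n9.lab = 8  [terminal]
20. n8.depth = -3  [h.lab * -1 + 5]
21. n8.sig = true  [h.lab > 7]
22. n8.hot = 11  [h.lab + 3]
23. n10.val = false  [terminal]
24. n11.pre = 17  [A.fin + 3]
25. n11.fin = true  [S.depth == -3]
26. n12.val = false  [terminal]
27. n11.val = "pq"  ["pq"]
28. n11.key = "xz"  ["xz"]
29. n7.wid = -7  [S.hot - 18]
30. n0.depth = 7  [h.lab + 3]
31. n0.sig = false  [C.env == true]
32. n0.hot = 28  [h.lab + 24]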